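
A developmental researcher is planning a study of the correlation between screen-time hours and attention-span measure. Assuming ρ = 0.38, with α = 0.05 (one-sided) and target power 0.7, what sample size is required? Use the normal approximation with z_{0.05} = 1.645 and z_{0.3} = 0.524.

n = 33

Fisher's z: C = ½·ln((1+r)/(1−r)) = ½·ln(2.2258) = 0.4001.
n = ((z_{α} + z_β)/C)² + 3.
(1.645 + 0.524) / 0.4001 = 2.169 / 0.4001 = 5.421.
n = 5.421² + 3 = 29.39 + 3 = 32.4.
Round up.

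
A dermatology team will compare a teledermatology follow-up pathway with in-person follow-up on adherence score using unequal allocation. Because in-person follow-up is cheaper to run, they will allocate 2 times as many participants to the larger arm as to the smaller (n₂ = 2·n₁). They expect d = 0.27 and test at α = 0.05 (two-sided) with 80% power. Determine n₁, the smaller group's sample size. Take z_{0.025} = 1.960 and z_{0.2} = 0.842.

With allocation ratio k = n₂/n₁ = 2, Var(x̄₁−x̄₂) = σ²(1/n₁ + 1/(k·n₁)) = σ²·(k+1)/(k·n₁).
So n₁ = (1 + 1/k)·((z_{α/2} + z_β)/d)² = 1.500 × (2.802/0.27)².
n₁ = 1.500 × 107.70 = 161.5.
Round up: n₁ = 162, giving n₂ = 2 × 162 = 324.

n₁ = 162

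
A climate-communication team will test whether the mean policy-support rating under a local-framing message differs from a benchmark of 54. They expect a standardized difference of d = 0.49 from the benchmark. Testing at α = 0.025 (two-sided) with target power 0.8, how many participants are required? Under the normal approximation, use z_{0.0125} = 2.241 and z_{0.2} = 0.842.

For a one-sample test: n = ((z_{α/2} + z_β) / d)².
z_{α/2} + z_β = 2.241 + 0.842 = 3.083.
n = (3.083 / 0.49)² = 6.292² = 39.59.
Round up.

n = 40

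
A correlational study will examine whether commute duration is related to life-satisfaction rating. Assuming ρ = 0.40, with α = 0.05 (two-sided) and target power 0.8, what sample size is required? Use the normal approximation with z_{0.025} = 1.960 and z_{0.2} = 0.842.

Fisher's z: C = ½·ln((1+r)/(1−r)) = ½·ln(2.3333) = 0.4236.
n = ((z_{α/2} + z_β)/C)² + 3.
(1.960 + 0.842) / 0.4236 = 2.802 / 0.4236 = 6.615.
n = 6.615² + 3 = 43.75 + 3 = 46.8.
Round up.

n = 47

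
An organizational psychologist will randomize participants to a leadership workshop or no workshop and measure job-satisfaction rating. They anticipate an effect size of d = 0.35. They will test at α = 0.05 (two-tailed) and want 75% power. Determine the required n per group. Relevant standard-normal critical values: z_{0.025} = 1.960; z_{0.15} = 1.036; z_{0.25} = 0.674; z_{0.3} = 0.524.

For two independent groups with equal n: n = 2·((z_{α/2} + z_β) / d)².
z_{α/2} + z_β = 1.960 + 0.674 = 2.634.
n = 2 × (2.634 / 0.35)² = 2 × 7.526² = 2 × 56.64 = 113.3.
Round up to the next whole participant.

n = 114 per group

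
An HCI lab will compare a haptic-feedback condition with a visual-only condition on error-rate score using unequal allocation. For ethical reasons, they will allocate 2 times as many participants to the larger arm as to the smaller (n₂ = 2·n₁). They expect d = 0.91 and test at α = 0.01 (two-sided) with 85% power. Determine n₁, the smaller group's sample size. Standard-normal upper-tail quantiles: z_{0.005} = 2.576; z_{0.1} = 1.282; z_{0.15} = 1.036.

n₁ = 24

With allocation ratio k = n₂/n₁ = 2, Var(x̄₁−x̄₂) = σ²(1/n₁ + 1/(k·n₁)) = σ²·(k+1)/(k·n₁).
So n₁ = (1 + 1/k)·((z_{α/2} + z_β)/d)² = 1.500 × (3.612/0.91)².
n₁ = 1.500 × 15.75 = 23.6.
Round up: n₁ = 24, giving n₂ = 2 × 24 = 48.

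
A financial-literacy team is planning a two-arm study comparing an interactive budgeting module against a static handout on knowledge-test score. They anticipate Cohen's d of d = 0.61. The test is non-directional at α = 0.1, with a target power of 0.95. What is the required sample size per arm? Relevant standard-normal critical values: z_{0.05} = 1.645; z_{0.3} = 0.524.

n = 59 per group

For two independent groups with equal n: n = 2·((z_{α/2} + z_β) / d)².
z_{α/2} + z_β = 1.645 + 1.645 = 3.290.
n = 2 × (3.290 / 0.61)² = 2 × 5.393² = 2 × 29.09 = 58.2.
Round up to the next whole participant.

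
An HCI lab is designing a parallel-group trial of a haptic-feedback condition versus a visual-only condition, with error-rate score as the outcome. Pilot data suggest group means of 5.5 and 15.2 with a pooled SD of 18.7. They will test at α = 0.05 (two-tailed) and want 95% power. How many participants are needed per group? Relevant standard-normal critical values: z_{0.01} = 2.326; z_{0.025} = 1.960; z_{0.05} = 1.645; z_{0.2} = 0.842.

Cohen's d = |M₁ − M₂| / SD_pooled = |5.5 − 15.2| / 18.7 = 9.7 / 18.7 = 0.519.
For two independent groups with equal n: n = 2·((z_{α/2} + z_β) / d)².
z_{α/2} + z_β = 1.960 + 1.645 = 3.605.
n = 2 × (3.605 / 0.519)² = 2 × 6.946² = 2 × 48.25 = 96.5.
Round up to the next whole participant.

n = 97 per group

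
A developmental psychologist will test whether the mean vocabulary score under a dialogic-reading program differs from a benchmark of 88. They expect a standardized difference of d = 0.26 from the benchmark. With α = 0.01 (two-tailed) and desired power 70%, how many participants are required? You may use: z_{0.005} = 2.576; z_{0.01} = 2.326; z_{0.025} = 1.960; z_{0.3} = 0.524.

n = 143

For a one-sample test: n = ((z_{α/2} + z_β) / d)².
z_{α/2} + z_β = 2.576 + 0.524 = 3.100.
n = (3.100 / 0.26)² = 11.923² = 142.16.
Round up.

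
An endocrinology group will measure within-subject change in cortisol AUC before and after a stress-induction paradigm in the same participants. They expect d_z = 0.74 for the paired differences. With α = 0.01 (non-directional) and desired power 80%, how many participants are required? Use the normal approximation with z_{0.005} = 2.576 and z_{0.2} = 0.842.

For a paired (one-sample on differences) test: n = ((z_{α/2} + z_β) / d)².
z_{α/2} + z_β = 2.576 + 0.842 = 3.418.
n = (3.418 / 0.74)² = 4.619² = 21.33.
Round up.

n = 22 pairs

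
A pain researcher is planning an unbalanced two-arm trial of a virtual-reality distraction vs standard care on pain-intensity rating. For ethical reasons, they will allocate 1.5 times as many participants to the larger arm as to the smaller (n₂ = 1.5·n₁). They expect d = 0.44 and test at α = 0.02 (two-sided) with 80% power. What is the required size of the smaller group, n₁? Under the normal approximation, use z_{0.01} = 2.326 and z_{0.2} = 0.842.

With allocation ratio k = n₂/n₁ = 1.5, Var(x̄₁−x̄₂) = σ²(1/n₁ + 1/(k·n₁)) = σ²·(k+1)/(k·n₁).
So n₁ = (1 + 1/k)·((z_{α/2} + z_β)/d)² = 1.667 × (3.168/0.44)².
n₁ = 1.667 × 51.84 = 86.4.
Round up: n₁ = 87, giving n₂ = ⌈1.5 × 87⌉ = ⌈130.5⌉ = 131.

n₁ = 87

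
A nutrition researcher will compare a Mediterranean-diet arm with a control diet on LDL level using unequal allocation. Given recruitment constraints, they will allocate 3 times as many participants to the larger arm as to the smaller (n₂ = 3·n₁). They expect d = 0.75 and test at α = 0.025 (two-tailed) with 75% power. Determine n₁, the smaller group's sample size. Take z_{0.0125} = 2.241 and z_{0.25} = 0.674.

With allocation ratio k = n₂/n₁ = 3, Var(x̄₁−x̄₂) = σ²(1/n₁ + 1/(k·n₁)) = σ²·(k+1)/(k·n₁).
So n₁ = (1 + 1/k)·((z_{α/2} + z_β)/d)² = 1.333 × (2.915/0.75)².
n₁ = 1.333 × 15.11 = 20.1.
Round up: n₁ = 21, giving n₂ = 3 × 21 = 63.

n₁ = 21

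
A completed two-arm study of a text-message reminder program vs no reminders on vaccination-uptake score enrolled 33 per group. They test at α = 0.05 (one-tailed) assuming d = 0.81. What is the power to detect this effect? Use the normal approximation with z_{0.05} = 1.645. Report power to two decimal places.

power ≈ 0.95

For two equal groups, power = Φ(d·√(n/2) − z_{α}).
d·√(n/2) = 0.81 × √(33/2) = 0.81 × 4.062 = 3.290.
z_β = 3.290 − 1.645 = 1.645.
Power = Φ(1.645) = 0.950.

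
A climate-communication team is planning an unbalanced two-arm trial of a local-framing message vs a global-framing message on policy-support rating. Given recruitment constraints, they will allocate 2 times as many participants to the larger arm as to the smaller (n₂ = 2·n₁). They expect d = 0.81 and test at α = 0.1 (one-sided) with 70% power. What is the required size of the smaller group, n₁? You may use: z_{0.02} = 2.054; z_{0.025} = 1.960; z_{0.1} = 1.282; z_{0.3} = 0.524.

With allocation ratio k = n₂/n₁ = 2, Var(x̄₁−x̄₂) = σ²(1/n₁ + 1/(k·n₁)) = σ²·(k+1)/(k·n₁).
So n₁ = (1 + 1/k)·((z_{α} + z_β)/d)² = 1.500 × (1.806/0.81)².
n₁ = 1.500 × 4.97 = 7.5.
Round up: n₁ = 8, giving n₂ = 2 × 8 = 16.

n₁ = 8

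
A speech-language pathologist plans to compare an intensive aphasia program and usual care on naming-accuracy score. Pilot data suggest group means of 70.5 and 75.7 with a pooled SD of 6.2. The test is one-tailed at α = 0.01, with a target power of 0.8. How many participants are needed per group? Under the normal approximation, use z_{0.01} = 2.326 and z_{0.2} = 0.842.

Cohen's d = |M₁ − M₂| / SD_pooled = |70.5 − 75.7| / 6.2 = 5.2 / 6.2 = 0.839.
For two independent groups with equal n: n = 2·((z_{α} + z_β) / d)².
z_{α} + z_β = 2.326 + 0.842 = 3.168.
n = 2 × (3.168 / 0.839)² = 2 × 3.776² = 2 × 14.26 = 28.5.
Round up to the next whole participant.

n = 29 per group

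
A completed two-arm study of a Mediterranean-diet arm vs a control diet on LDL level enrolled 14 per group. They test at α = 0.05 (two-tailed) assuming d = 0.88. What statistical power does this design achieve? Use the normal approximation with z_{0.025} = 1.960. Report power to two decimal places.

For two equal groups, power = Φ(d·√(n/2) − z_{α/2}).
d·√(n/2) = 0.88 × √(14/2) = 0.88 × 2.646 = 2.328.
z_β = 2.328 − 1.960 = 0.368.
Power = Φ(0.368) = 0.644.

power ≈ 0.64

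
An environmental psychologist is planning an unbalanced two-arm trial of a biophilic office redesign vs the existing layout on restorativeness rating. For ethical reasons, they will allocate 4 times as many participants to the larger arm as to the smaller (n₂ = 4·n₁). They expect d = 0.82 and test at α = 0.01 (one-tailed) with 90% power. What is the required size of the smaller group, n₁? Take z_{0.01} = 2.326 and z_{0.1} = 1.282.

n₁ = 25

With allocation ratio k = n₂/n₁ = 4, Var(x̄₁−x̄₂) = σ²(1/n₁ + 1/(k·n₁)) = σ²·(k+1)/(k·n₁).
So n₁ = (1 + 1/k)·((z_{α} + z_β)/d)² = 1.250 × (3.608/0.82)².
n₁ = 1.250 × 19.36 = 24.2.
Round up: n₁ = 25, giving n₂ = 4 × 25 = 100.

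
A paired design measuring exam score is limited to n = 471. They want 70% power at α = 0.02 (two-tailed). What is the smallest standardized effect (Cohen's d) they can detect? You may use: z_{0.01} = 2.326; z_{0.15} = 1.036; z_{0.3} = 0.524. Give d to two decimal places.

For a single sample (or paired design) of n = 471: d_min = (z_{α/2} + z_β)/√n.
z-sum = 2.326 + 0.524 = 2.850.
d_min = 2.850 / √471 = 2.850 / 21.703 = 0.131.

d_min ≈ 0.13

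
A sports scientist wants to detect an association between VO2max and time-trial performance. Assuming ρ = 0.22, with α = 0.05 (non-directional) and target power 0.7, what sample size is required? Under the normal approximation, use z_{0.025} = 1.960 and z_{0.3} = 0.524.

Fisher's z: C = ½·ln((1+r)/(1−r)) = ½·ln(1.5641) = 0.2237.
n = ((z_{α/2} + z_β)/C)² + 3.
(1.960 + 0.524) / 0.2237 = 2.484 / 0.2237 = 11.104.
n = 11.104² + 3 = 123.30 + 3 = 126.3.
Round up.

n = 127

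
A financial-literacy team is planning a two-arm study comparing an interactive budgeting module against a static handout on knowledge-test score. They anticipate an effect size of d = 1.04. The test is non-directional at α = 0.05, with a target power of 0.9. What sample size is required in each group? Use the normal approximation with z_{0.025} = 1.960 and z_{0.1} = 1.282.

n = 20 per group

For two independent groups with equal n: n = 2·((z_{α/2} + z_β) / d)².
z_{α/2} + z_β = 1.960 + 1.282 = 3.242.
n = 2 × (3.242 / 1.04)² = 2 × 3.117² = 2 × 9.72 = 19.4.
Round up to the next whole participant.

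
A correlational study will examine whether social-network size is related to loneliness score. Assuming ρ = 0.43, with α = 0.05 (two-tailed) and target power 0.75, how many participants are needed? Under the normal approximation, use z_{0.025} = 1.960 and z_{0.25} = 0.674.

n = 36

Fisher's z: C = ½·ln((1+r)/(1−r)) = ½·ln(2.5088) = 0.4599.
n = ((z_{α/2} + z_β)/C)² + 3.
(1.960 + 0.674) / 0.4599 = 2.634 / 0.4599 = 5.727.
n = 5.727² + 3 = 32.80 + 3 = 35.8.
Round up.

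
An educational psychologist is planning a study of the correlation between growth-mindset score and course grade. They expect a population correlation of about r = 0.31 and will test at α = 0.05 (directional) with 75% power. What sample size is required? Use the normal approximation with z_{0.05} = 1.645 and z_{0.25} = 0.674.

Fisher's z: C = ½·ln((1+r)/(1−r)) = ½·ln(1.8986) = 0.3205.
n = ((z_{α} + z_β)/C)² + 3.
(1.645 + 0.674) / 0.3205 = 2.319 / 0.3205 = 7.236.
n = 7.236² + 3 = 52.35 + 3 = 55.4.
Round up.

n = 56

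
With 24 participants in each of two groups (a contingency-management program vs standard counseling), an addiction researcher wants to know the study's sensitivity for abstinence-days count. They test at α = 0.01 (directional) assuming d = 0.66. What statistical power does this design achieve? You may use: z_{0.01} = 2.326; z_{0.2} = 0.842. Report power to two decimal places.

For two equal groups, power = Φ(d·√(n/2) − z_{α}).
d·√(n/2) = 0.66 × √(24/2) = 0.66 × 3.464 = 2.286.
z_β = 2.286 − 2.326 = -0.040.
Power = Φ(-0.040) = 0.484.

power ≈ 0.48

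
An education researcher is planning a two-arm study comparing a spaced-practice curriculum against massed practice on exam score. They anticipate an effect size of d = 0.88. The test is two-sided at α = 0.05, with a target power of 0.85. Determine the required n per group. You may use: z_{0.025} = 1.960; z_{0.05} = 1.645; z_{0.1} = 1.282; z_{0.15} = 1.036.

n = 24 per group

For two independent groups with equal n: n = 2·((z_{α/2} + z_β) / d)².
z_{α/2} + z_β = 1.960 + 1.036 = 2.996.
n = 2 × (2.996 / 0.88)² = 2 × 3.405² = 2 × 11.59 = 23.2.
Round up to the next whole participant.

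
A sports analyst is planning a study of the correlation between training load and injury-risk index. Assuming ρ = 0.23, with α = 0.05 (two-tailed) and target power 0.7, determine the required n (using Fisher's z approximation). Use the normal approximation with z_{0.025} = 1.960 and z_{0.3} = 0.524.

n = 116

Fisher's z: C = ½·ln((1+r)/(1−r)) = ½·ln(1.5974) = 0.2342.
n = ((z_{α/2} + z_β)/C)² + 3.
(1.960 + 0.524) / 0.2342 = 2.484 / 0.2342 = 10.606.
n = 10.606² + 3 = 112.49 + 3 = 115.5.
Round up.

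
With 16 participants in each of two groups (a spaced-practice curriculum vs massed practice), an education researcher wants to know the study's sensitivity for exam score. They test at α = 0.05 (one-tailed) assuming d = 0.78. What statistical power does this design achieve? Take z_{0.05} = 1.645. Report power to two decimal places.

For two equal groups, power = Φ(d·√(n/2) − z_{α}).
d·√(n/2) = 0.78 × √(16/2) = 0.78 × 2.828 = 2.206.
z_β = 2.206 − 1.645 = 0.561.
Power = Φ(0.561) = 0.713.

power ≈ 0.71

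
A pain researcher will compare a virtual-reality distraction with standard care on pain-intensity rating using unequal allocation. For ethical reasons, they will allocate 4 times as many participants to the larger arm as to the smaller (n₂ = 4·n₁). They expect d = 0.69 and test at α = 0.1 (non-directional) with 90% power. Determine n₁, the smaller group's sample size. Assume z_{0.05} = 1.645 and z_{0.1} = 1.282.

With allocation ratio k = n₂/n₁ = 4, Var(x̄₁−x̄₂) = σ²(1/n₁ + 1/(k·n₁)) = σ²·(k+1)/(k·n₁).
So n₁ = (1 + 1/k)·((z_{α/2} + z_β)/d)² = 1.250 × (2.927/0.69)².
n₁ = 1.250 × 17.99 = 22.5.
Round up: n₁ = 23, giving n₂ = 4 × 23 = 92.

n₁ = 23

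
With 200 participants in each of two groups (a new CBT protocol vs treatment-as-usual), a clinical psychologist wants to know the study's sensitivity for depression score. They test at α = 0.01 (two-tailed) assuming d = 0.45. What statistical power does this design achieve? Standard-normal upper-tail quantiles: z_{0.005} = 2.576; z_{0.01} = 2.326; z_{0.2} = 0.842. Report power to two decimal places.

For two equal groups, power = Φ(d·√(n/2) − z_{α/2}).
d·√(n/2) = 0.45 × √(200/2) = 0.45 × 10.000 = 4.500.
z_β = 4.500 − 2.576 = 1.924.
Power = Φ(1.924) = 0.973.

power ≈ 0.97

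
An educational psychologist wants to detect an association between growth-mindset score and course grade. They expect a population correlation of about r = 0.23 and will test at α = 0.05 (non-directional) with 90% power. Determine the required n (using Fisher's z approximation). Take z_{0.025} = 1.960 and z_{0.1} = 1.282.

Fisher's z: C = ½·ln((1+r)/(1−r)) = ½·ln(1.5974) = 0.2342.
n = ((z_{α/2} + z_β)/C)² + 3.
(1.960 + 1.282) / 0.2342 = 3.242 / 0.2342 = 13.843.
n = 13.843² + 3 = 191.63 + 3 = 194.6.
Round up.

n = 195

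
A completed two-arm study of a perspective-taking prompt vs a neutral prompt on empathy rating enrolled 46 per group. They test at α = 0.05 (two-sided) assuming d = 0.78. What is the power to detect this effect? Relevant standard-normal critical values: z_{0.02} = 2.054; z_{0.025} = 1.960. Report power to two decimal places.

power ≈ 0.96

For two equal groups, power = Φ(d·√(n/2) − z_{α/2}).
d·√(n/2) = 0.78 × √(46/2) = 0.78 × 4.796 = 3.741.
z_β = 3.741 − 1.960 = 1.781.
Power = Φ(1.781) = 0.963.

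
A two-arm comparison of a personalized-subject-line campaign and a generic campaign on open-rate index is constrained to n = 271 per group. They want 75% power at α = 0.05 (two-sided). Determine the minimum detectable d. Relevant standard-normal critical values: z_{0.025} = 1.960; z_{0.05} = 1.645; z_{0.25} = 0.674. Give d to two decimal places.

d_min ≈ 0.23

For two independent groups of n = 271 each: d_min = (z_{α/2} + z_β)·√(2/n).
z-sum = 1.960 + 0.674 = 2.634.
d_min = 2.634 × √(2/271) = 2.634 × 0.0859 = 0.226.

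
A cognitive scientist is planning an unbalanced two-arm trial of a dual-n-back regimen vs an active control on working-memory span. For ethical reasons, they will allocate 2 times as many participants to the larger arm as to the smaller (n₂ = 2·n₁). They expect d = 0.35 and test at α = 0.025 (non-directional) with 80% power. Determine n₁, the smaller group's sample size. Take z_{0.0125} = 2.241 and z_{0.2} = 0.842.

n₁ = 117

With allocation ratio k = n₂/n₁ = 2, Var(x̄₁−x̄₂) = σ²(1/n₁ + 1/(k·n₁)) = σ²·(k+1)/(k·n₁).
So n₁ = (1 + 1/k)·((z_{α/2} + z_β)/d)² = 1.500 × (3.083/0.35)².
n₁ = 1.500 × 77.59 = 116.4.
Round up: n₁ = 117, giving n₂ = 2 × 117 = 234.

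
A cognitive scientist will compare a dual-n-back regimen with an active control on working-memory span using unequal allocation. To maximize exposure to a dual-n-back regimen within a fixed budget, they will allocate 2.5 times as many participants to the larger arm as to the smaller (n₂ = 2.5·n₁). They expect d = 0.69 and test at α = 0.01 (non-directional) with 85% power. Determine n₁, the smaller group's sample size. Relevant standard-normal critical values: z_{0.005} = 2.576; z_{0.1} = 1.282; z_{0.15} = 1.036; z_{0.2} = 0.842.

n₁ = 39

With allocation ratio k = n₂/n₁ = 2.5, Var(x̄₁−x̄₂) = σ²(1/n₁ + 1/(k·n₁)) = σ²·(k+1)/(k·n₁).
So n₁ = (1 + 1/k)·((z_{α/2} + z_β)/d)² = 1.400 × (3.612/0.69)².
n₁ = 1.400 × 27.40 = 38.4.
Round up: n₁ = 39, giving n₂ = ⌈2.5 × 39⌉ = ⌈97.5⌉ = 98.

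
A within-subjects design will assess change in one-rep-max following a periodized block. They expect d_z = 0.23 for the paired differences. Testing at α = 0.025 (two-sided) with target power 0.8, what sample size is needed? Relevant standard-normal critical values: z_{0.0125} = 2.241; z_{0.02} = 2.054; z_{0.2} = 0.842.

n = 180 pairs

For a paired (one-sample on differences) test: n = ((z_{α/2} + z_β) / d)².
z_{α/2} + z_β = 2.241 + 0.842 = 3.083.
n = (3.083 / 0.23)² = 13.404² = 179.68.
Round up.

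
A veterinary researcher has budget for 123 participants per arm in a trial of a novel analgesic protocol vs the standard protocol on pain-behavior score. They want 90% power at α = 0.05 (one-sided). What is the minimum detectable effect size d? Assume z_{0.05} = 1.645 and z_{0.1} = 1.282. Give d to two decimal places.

d_min ≈ 0.37

For two independent groups of n = 123 each: d_min = (z_{α} + z_β)·√(2/n).
z-sum = 1.645 + 1.282 = 2.927.
d_min = 2.927 × √(2/123) = 2.927 × 0.1275 = 0.373.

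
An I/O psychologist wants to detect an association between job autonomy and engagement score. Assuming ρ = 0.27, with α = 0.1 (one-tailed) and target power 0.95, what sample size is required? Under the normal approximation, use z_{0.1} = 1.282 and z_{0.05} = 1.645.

n = 115

Fisher's z: C = ½·ln((1+r)/(1−r)) = ½·ln(1.7397) = 0.2769.
n = ((z_{α} + z_β)/C)² + 3.
(1.282 + 1.645) / 0.2769 = 2.927 / 0.2769 = 10.571.
n = 10.571² + 3 = 111.74 + 3 = 114.7.
Round up.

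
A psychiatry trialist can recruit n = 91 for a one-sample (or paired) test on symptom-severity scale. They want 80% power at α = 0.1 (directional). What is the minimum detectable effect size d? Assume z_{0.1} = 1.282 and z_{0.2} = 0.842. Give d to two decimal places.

For a single sample (or paired design) of n = 91: d_min = (z_{α} + z_β)/√n.
z-sum = 1.282 + 0.842 = 2.124.
d_min = 2.124 / √91 = 2.124 / 9.539 = 0.223.

d_min ≈ 0.22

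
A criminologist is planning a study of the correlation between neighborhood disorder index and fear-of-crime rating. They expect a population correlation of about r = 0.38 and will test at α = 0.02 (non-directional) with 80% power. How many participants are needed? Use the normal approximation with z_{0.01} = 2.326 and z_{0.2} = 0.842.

n = 66

Fisher's z: C = ½·ln((1+r)/(1−r)) = ½·ln(2.2258) = 0.4001.
n = ((z_{α/2} + z_β)/C)² + 3.
(2.326 + 0.842) / 0.4001 = 3.168 / 0.4001 = 7.918.
n = 7.918² + 3 = 62.70 + 3 = 65.7.
Round up.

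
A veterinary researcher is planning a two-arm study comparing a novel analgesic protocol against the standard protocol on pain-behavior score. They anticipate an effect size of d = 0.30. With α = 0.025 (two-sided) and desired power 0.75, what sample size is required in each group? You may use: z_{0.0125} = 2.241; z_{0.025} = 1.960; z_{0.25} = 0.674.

n = 189 per group

For two independent groups with equal n: n = 2·((z_{α/2} + z_β) / d)².
z_{α/2} + z_β = 2.241 + 0.674 = 2.915.
n = 2 × (2.915 / 0.30)² = 2 × 9.717² = 2 × 94.41 = 188.8.
Round up to the next whole participant.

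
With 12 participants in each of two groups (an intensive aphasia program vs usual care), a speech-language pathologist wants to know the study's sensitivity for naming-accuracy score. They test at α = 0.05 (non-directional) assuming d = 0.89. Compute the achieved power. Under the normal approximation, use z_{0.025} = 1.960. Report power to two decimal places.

power ≈ 0.59

For two equal groups, power = Φ(d·√(n/2) − z_{α/2}).
d·√(n/2) = 0.89 × √(12/2) = 0.89 × 2.449 = 2.180.
z_β = 2.180 − 1.960 = 0.220.
Power = Φ(0.220) = 0.587.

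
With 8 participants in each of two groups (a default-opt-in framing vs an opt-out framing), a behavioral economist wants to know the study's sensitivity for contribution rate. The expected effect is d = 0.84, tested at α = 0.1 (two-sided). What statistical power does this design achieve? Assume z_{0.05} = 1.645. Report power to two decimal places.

power ≈ 0.51

For two equal groups, power = Φ(d·√(n/2) − z_{α/2}).
d·√(n/2) = 0.84 × √(8/2) = 0.84 × 2.000 = 1.680.
z_β = 1.680 − 1.645 = 0.035.
Power = Φ(0.035) = 0.514.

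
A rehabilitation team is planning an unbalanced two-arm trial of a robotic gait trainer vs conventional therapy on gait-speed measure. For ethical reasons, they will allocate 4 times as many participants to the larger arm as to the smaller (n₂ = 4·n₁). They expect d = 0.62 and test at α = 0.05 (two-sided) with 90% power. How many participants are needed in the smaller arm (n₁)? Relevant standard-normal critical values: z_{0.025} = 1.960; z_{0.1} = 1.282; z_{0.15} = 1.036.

n₁ = 35

With allocation ratio k = n₂/n₁ = 4, Var(x̄₁−x̄₂) = σ²(1/n₁ + 1/(k·n₁)) = σ²·(k+1)/(k·n₁).
So n₁ = (1 + 1/k)·((z_{α/2} + z_β)/d)² = 1.250 × (3.242/0.62)².
n₁ = 1.250 × 27.34 = 34.2.
Round up: n₁ = 35, giving n₂ = 4 × 35 = 140.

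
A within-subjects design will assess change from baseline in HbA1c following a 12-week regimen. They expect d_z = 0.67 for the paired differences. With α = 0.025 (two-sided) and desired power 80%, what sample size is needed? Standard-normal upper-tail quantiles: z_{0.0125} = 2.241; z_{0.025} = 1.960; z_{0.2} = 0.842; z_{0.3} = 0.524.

For a paired (one-sample on differences) test: n = ((z_{α/2} + z_β) / d)².
z_{α/2} + z_β = 2.241 + 0.842 = 3.083.
n = (3.083 / 0.67)² = 4.601² = 21.17.
Round up.

n = 22 pairs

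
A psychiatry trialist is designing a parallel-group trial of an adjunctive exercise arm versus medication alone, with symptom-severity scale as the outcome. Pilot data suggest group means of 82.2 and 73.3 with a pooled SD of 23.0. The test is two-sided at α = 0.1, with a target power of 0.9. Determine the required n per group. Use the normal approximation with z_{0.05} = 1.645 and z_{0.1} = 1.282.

n = 115 per group

Cohen's d = |M₁ − M₂| / SD_pooled = |82.2 − 73.3| / 23.0 = 8.9 / 23.0 = 0.387.
For two independent groups with equal n: n = 2·((z_{α/2} + z_β) / d)².
z_{α/2} + z_β = 1.645 + 1.282 = 2.927.
n = 2 × (2.927 / 0.387)² = 2 × 7.563² = 2 × 57.20 = 114.4.
Round up to the next whole participant.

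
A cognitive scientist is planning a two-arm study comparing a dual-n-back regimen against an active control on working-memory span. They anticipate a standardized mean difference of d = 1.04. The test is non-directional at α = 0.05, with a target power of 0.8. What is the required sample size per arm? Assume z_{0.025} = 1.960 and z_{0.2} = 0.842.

For two independent groups with equal n: n = 2·((z_{α/2} + z_β) / d)².
z_{α/2} + z_β = 1.960 + 0.842 = 2.802.
n = 2 × (2.802 / 1.04)² = 2 × 2.694² = 2 × 7.26 = 14.5.
Round up to the next whole participant.

n = 15 per group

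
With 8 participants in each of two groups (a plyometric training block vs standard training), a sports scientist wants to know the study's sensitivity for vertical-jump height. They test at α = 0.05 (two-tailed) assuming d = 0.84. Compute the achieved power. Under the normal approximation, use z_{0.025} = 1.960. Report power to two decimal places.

For two equal groups, power = Φ(d·√(n/2) − z_{α/2}).
d·√(n/2) = 0.84 × √(8/2) = 0.84 × 2.000 = 1.680.
z_β = 1.680 − 1.960 = -0.280.
Power = Φ(-0.280) = 0.390.

power ≈ 0.39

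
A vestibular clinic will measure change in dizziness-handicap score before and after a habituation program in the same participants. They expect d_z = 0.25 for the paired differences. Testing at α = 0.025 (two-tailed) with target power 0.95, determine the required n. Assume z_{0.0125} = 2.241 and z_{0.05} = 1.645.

For a paired (one-sample on differences) test: n = ((z_{α/2} + z_β) / d)².
z_{α/2} + z_β = 2.241 + 1.645 = 3.886.
n = (3.886 / 0.25)² = 15.544² = 241.62.
Round up.

n = 242 pairs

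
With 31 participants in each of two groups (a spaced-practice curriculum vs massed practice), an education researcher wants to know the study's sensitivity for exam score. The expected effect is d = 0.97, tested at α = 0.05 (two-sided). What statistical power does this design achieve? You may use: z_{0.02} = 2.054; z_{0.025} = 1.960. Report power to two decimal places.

For two equal groups, power = Φ(d·√(n/2) − z_{α/2}).
d·√(n/2) = 0.97 × √(31/2) = 0.97 × 3.937 = 3.819.
z_β = 3.819 − 1.960 = 1.859.
Power = Φ(1.859) = 0.968.

power ≈ 0.97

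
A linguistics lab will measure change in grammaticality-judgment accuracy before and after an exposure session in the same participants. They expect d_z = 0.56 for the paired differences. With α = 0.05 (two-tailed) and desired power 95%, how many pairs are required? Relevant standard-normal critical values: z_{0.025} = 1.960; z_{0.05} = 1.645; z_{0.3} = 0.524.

For a paired (one-sample on differences) test: n = ((z_{α/2} + z_β) / d)².
z_{α/2} + z_β = 1.960 + 1.645 = 3.605.
n = (3.605 / 0.56)² = 6.437² = 41.44.
Round up.

n = 42 pairs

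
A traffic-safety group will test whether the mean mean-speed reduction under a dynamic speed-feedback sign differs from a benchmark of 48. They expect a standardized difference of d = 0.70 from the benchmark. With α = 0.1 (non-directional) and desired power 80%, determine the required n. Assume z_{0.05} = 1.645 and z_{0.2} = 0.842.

For a one-sample test: n = ((z_{α/2} + z_β) / d)².
z_{α/2} + z_β = 1.645 + 0.842 = 2.487.
n = (2.487 / 0.70)² = 3.553² = 12.62.
Round up.

n = 13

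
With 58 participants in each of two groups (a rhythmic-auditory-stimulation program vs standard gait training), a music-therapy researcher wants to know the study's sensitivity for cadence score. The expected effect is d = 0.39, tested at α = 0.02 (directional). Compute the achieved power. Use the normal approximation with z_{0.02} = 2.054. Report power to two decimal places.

For two equal groups, power = Φ(d·√(n/2) − z_{α}).
d·√(n/2) = 0.39 × √(58/2) = 0.39 × 5.385 = 2.100.
z_β = 2.100 − 2.054 = 0.046.
Power = Φ(0.046) = 0.518.

power ≈ 0.52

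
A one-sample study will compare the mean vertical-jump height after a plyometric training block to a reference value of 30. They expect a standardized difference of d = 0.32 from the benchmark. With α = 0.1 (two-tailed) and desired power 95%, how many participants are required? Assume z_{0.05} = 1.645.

For a one-sample test: n = ((z_{α/2} + z_β) / d)².
z_{α/2} + z_β = 1.645 + 1.645 = 3.290.
n = (3.290 / 0.32)² = 10.281² = 105.70.
Round up.

n = 106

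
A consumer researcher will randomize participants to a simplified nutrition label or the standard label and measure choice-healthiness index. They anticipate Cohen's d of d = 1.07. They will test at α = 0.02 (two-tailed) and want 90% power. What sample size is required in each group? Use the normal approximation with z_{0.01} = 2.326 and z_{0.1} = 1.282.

n = 23 per group

For two independent groups with equal n: n = 2·((z_{α/2} + z_β) / d)².
z_{α/2} + z_β = 2.326 + 1.282 = 3.608.
n = 2 × (3.608 / 1.07)² = 2 × 3.372² = 2 × 11.37 = 22.7.
Round up to the next whole participant.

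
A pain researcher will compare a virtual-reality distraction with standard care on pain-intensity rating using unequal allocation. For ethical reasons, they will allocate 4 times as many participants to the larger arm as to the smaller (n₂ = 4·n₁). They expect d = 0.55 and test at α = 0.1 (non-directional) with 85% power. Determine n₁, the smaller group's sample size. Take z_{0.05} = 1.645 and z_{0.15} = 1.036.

n₁ = 30

With allocation ratio k = n₂/n₁ = 4, Var(x̄₁−x̄₂) = σ²(1/n₁ + 1/(k·n₁)) = σ²·(k+1)/(k·n₁).
So n₁ = (1 + 1/k)·((z_{α/2} + z_β)/d)² = 1.250 × (2.681/0.55)².
n₁ = 1.250 × 23.76 = 29.7.
Round up: n₁ = 30, giving n₂ = 4 × 30 = 120.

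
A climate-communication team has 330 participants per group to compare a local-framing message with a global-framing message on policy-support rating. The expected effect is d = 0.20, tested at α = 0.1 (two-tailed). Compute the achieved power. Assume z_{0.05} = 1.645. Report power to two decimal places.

For two equal groups, power = Φ(d·√(n/2) − z_{α/2}).
d·√(n/2) = 0.20 × √(330/2) = 0.20 × 12.845 = 2.569.
z_β = 2.569 − 1.645 = 0.924.
Power = Φ(0.924) = 0.822.

power ≈ 0.82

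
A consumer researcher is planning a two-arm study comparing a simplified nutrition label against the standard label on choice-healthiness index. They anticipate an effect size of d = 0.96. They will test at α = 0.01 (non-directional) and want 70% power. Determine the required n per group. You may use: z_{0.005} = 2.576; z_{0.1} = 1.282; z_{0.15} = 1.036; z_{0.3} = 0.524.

For two independent groups with equal n: n = 2·((z_{α/2} + z_β) / d)².
z_{α/2} + z_β = 2.576 + 0.524 = 3.100.
n = 2 × (3.100 / 0.96)² = 2 × 3.229² = 2 × 10.43 = 20.9.
Round up to the next whole participant.

n = 21 per group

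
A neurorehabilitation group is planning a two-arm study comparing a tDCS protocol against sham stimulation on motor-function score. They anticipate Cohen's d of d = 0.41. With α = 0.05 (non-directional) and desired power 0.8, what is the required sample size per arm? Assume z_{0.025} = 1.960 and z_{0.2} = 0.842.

n = 94 per group

For two independent groups with equal n: n = 2·((z_{α/2} + z_β) / d)².
z_{α/2} + z_β = 1.960 + 0.842 = 2.802.
n = 2 × (2.802 / 0.41)² = 2 × 6.834² = 2 × 46.71 = 93.4.
Round up to the next whole participant.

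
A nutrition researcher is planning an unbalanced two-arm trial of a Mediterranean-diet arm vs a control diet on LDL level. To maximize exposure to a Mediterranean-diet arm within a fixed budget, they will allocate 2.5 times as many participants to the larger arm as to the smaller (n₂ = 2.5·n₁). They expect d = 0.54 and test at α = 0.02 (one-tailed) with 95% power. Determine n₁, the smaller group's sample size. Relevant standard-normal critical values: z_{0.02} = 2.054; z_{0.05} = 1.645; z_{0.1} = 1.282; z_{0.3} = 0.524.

With allocation ratio k = n₂/n₁ = 2.5, Var(x̄₁−x̄₂) = σ²(1/n₁ + 1/(k·n₁)) = σ²·(k+1)/(k·n₁).
So n₁ = (1 + 1/k)·((z_{α} + z_β)/d)² = 1.400 × (3.699/0.54)².
n₁ = 1.400 × 46.92 = 65.7.
Round up: n₁ = 66, giving n₂ = 2.5 × 66 = 165.

n₁ = 66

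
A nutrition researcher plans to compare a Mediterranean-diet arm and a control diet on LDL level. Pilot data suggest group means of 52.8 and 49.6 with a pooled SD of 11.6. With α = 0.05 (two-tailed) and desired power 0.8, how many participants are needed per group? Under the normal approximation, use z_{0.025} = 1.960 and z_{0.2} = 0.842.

n = 207 per group

Cohen's d = |M₁ − M₂| / SD_pooled = |52.8 − 49.6| / 11.6 = 3.2 / 11.6 = 0.276.
For two independent groups with equal n: n = 2·((z_{α/2} + z_β) / d)².
z_{α/2} + z_β = 1.960 + 0.842 = 2.802.
n = 2 × (2.802 / 0.276)² = 2 × 10.152² = 2 × 103.07 = 206.1.
Round up to the next whole participant.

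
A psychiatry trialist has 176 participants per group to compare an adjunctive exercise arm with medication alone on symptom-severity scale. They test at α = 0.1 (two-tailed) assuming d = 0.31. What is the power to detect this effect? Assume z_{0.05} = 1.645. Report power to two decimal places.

For two equal groups, power = Φ(d·√(n/2) − z_{α/2}).
d·√(n/2) = 0.31 × √(176/2) = 0.31 × 9.381 = 2.908.
z_β = 2.908 − 1.645 = 1.263.
Power = Φ(1.263) = 0.897.

power ≈ 0.90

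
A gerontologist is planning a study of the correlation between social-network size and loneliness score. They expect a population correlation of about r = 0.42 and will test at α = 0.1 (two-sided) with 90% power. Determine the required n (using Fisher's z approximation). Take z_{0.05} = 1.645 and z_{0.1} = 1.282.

n = 46

Fisher's z: C = ½·ln((1+r)/(1−r)) = ½·ln(2.4483) = 0.4477.
n = ((z_{α/2} + z_β)/C)² + 3.
(1.645 + 1.282) / 0.4477 = 2.927 / 0.4477 = 6.538.
n = 6.538² + 3 = 42.74 + 3 = 45.7.
Round up.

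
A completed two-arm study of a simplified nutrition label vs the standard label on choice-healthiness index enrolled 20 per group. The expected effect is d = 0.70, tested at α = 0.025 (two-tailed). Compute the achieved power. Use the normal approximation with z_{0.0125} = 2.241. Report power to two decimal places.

For two equal groups, power = Φ(d·√(n/2) − z_{α/2}).
d·√(n/2) = 0.70 × √(20/2) = 0.70 × 3.162 = 2.214.
z_β = 2.214 − 2.241 = -0.027.
Power = Φ(-0.027) = 0.489.

power ≈ 0.49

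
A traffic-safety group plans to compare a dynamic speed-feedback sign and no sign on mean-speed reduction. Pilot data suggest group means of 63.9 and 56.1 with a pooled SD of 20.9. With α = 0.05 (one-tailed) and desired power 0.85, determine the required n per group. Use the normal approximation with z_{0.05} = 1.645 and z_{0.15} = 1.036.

Cohen's d = |M₁ − M₂| / SD_pooled = |63.9 − 56.1| / 20.9 = 7.8 / 20.9 = 0.373.
For two independent groups with equal n: n = 2·((z_{α} + z_β) / d)².
z_{α} + z_β = 1.645 + 1.036 = 2.681.
n = 2 × (2.681 / 0.373)² = 2 × 7.188² = 2 × 51.66 = 103.3.
Round up to the next whole participant.

n = 104 per group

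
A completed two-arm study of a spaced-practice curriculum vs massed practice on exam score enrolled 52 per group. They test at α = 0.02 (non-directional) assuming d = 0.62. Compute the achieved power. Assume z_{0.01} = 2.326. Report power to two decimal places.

For two equal groups, power = Φ(d·√(n/2) − z_{α/2}).
d·√(n/2) = 0.62 × √(52/2) = 0.62 × 5.099 = 3.161.
z_β = 3.161 − 2.326 = 0.835.
Power = Φ(0.835) = 0.798.

power ≈ 0.80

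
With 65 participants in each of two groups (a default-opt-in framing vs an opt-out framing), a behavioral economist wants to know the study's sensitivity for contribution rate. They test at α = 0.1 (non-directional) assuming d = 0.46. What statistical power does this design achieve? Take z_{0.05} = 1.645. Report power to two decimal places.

power ≈ 0.84

For two equal groups, power = Φ(d·√(n/2) − z_{α/2}).
d·√(n/2) = 0.46 × √(65/2) = 0.46 × 5.701 = 2.622.
z_β = 2.622 − 1.645 = 0.977.
Power = Φ(0.977) = 0.836.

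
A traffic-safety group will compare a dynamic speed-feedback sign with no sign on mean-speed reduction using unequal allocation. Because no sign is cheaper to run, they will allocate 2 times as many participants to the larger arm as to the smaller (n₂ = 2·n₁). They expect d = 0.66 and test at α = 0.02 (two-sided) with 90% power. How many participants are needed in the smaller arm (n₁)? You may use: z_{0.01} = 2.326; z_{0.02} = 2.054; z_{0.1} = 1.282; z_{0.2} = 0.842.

n₁ = 45

With allocation ratio k = n₂/n₁ = 2, Var(x̄₁−x̄₂) = σ²(1/n₁ + 1/(k·n₁)) = σ²·(k+1)/(k·n₁).
So n₁ = (1 + 1/k)·((z_{α/2} + z_β)/d)² = 1.500 × (3.608/0.66)².
n₁ = 1.500 × 29.88 = 44.8.
Round up: n₁ = 45, giving n₂ = 2 × 45 = 90.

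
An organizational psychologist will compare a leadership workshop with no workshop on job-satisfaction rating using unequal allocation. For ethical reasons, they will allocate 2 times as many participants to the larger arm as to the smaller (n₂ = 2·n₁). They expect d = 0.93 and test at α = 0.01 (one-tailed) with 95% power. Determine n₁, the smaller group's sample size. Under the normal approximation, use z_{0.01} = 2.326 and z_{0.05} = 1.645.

With allocation ratio k = n₂/n₁ = 2, Var(x̄₁−x̄₂) = σ²(1/n₁ + 1/(k·n₁)) = σ²·(k+1)/(k·n₁).
So n₁ = (1 + 1/k)·((z_{α} + z_β)/d)² = 1.500 × (3.971/0.93)².
n₁ = 1.500 × 18.23 = 27.3.
Round up: n₁ = 28, giving n₂ = 2 × 28 = 56.

n₁ = 28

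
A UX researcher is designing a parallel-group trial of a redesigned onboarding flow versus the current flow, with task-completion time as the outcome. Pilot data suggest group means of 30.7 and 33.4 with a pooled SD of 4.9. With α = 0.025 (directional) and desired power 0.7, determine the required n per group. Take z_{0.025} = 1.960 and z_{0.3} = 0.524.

n = 41 per group

Cohen's d = |M₁ − M₂| / SD_pooled = |30.7 − 33.4| / 4.9 = 2.7 / 4.9 = 0.551.
For two independent groups with equal n: n = 2·((z_{α} + z_β) / d)².
z_{α} + z_β = 1.960 + 0.524 = 2.484.
n = 2 × (2.484 / 0.551)² = 2 × 4.508² = 2 × 20.32 = 40.6.
Round up to the next whole participant.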